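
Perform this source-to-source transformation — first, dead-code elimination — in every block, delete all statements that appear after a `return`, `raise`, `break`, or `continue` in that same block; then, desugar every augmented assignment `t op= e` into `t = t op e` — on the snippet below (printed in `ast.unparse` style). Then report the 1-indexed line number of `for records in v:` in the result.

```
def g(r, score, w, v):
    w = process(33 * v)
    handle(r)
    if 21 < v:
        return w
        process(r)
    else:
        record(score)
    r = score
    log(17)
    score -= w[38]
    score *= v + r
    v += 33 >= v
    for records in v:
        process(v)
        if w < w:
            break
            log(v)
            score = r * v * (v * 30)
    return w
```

Transformed code:
def g(r, score, w, v):
    w = process(33 * v)
    handle(r)
    if 21 < v:
        return w
    else:
        record(score)
    r = score
    log(17)
    score = score - w[38]
    score = score * (v + r)
    v = v + (33 >= v)
    for records in v:
        process(v)
        if w < w:
            break
    return w

13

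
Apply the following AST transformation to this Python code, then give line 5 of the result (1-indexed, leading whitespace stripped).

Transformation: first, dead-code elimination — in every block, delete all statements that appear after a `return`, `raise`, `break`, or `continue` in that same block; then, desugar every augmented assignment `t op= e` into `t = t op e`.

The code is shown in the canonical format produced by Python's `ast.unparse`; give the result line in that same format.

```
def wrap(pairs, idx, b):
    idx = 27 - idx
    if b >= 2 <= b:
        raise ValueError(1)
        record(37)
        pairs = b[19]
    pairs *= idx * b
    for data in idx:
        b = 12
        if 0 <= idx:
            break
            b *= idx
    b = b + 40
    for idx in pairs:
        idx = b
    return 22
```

pairs = pairs * (idx * b)

Transformed code:
def wrap(pairs, idx, b):
    idx = 27 - idx
    if b >= 2 <= b:
        raise ValueError(1)
    pairs = pairs * (idx * b)
    for data in idx:
        b = 12
        if 0 <= idx:
            break
    b = b + 40
    for idx in pairs:
        idx = b
    return 22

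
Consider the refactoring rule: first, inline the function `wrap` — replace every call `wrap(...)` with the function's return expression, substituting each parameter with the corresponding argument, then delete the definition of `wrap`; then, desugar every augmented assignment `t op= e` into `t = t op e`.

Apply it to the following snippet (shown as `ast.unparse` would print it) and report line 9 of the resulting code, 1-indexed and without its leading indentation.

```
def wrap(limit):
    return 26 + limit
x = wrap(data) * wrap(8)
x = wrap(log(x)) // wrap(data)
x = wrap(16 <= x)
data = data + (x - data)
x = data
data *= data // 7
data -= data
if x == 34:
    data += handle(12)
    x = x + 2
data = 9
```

Transformed code:
x = (26 + data) * (26 + 8)
x = (26 + log(x)) // (26 + data)
x = 26 + (16 <= x)
data = data + (x - data)
x = data
data = data * (data // 7)
data = data - data
if x == 34:
    data = data + handle(12)
    x = x + 2
data = 9

data = data + handle(12)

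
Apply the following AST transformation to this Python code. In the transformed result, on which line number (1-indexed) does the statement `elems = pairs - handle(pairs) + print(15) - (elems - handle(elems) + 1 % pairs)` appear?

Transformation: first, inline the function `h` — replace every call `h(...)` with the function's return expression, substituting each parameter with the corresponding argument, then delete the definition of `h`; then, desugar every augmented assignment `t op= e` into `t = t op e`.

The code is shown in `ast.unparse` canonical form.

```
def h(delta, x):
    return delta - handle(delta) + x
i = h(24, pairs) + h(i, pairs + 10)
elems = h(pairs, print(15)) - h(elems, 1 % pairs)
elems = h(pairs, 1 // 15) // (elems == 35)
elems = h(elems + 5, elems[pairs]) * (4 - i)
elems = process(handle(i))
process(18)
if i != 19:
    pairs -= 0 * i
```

2

Transformed code:
i = 24 - handle(24) + pairs + (i - handle(i) + (pairs + 10))
elems = pairs - handle(pairs) + print(15) - (elems - handle(elems) + 1 % pairs)
elems = (pairs - handle(pairs) + 1 // 15) // (elems == 35)
elems = (elems + 5 - handle(elems + 5) + elems[pairs]) * (4 - i)
elems = process(handle(i))
process(18)
if i != 19:
    pairs = pairs - 0 * i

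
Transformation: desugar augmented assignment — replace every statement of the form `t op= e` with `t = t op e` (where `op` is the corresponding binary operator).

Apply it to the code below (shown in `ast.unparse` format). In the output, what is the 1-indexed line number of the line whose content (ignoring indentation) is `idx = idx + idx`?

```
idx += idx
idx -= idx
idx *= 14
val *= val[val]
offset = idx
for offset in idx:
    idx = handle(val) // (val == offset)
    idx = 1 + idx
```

Transformed code:
idx = idx + idx
idx = idx - idx
idx = idx * 14
val = val * val[val]
offset = idx
for offset in idx:
    idx = handle(val) // (val == offset)
    idx = 1 + idx

1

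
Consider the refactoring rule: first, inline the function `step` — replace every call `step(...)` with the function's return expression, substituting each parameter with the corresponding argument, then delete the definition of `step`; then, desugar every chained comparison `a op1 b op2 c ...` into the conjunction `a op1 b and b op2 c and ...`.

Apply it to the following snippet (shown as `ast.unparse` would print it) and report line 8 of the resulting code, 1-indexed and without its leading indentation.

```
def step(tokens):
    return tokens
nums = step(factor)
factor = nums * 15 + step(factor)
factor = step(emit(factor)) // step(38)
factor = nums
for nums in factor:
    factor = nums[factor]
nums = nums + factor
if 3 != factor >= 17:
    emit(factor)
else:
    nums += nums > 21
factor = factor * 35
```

if 3 != factor and factor >= 17:

Transformed code:
nums = factor
factor = nums * 15 + factor
factor = emit(factor) // 38
factor = nums
for nums in factor:
    factor = nums[factor]
nums = nums + factor
if 3 != factor and factor >= 17:
    emit(factor)
else:
    nums += nums > 21
factor = factor * 35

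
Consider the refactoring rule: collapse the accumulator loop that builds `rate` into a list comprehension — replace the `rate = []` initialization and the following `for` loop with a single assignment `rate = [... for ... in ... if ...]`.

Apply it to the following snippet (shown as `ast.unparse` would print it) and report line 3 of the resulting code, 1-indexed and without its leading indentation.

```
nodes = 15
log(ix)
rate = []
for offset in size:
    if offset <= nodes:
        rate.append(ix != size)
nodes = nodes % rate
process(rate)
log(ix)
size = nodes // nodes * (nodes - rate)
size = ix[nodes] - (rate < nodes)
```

rate = [ix != size for offset in size if offset <= nodes]

Transformed code:
nodes = 15
log(ix)
rate = [ix != size for offset in size if offset <= nodes]
nodes = nodes % rate
process(rate)
log(ix)
size = nodes // nodes * (nodes - rate)
size = ix[nodes] - (rate < nodes)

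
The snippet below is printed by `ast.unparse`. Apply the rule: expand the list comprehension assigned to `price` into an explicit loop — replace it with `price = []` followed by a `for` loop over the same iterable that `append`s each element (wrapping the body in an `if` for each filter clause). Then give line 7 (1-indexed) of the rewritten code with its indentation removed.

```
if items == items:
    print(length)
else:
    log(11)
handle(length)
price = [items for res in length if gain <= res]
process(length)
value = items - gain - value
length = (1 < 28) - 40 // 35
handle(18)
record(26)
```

Transformed code:
if items == items:
    print(length)
else:
    log(11)
handle(length)
price = []
for res in length:
    if gain <= res:
        price.append(items)
process(length)
value = items - gain - value
length = (1 < 28) - 40 // 35
handle(18)
record(26)

for res in length:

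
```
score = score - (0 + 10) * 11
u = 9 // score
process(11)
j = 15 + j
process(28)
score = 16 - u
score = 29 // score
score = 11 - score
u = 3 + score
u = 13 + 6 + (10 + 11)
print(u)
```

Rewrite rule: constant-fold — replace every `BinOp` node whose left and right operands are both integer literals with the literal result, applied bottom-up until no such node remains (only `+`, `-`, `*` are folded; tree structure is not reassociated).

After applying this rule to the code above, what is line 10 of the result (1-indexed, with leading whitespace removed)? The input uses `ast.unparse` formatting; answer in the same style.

u = 40

Transformed code:
score = score - 110
u = 9 // score
process(11)
j = 15 + j
process(28)
score = 16 - u
score = 29 // score
score = 11 - score
u = 3 + score
u = 40
print(u)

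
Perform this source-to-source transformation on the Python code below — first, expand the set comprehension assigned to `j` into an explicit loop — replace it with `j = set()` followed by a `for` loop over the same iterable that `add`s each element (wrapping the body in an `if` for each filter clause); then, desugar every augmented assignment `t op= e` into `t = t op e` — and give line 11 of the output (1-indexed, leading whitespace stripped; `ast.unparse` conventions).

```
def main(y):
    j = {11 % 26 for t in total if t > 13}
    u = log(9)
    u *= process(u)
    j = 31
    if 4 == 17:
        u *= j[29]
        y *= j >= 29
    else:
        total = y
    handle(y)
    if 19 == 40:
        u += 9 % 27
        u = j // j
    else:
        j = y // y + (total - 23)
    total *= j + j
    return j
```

y = y * (j >= 29)

Transformed code:
def main(y):
    j = set()
    for t in total:
        if t > 13:
            j.add(11 % 26)
    u = log(9)
    u = u * process(u)
    j = 31
    if 4 == 17:
        u = u * j[29]
        y = y * (j >= 29)
    else:
        total = y
    handle(y)
    if 19 == 40:
        u = u + 9 % 27
        u = j // j
    else:
        j = y // y + (total - 23)
    total = total * (j + j)
    return j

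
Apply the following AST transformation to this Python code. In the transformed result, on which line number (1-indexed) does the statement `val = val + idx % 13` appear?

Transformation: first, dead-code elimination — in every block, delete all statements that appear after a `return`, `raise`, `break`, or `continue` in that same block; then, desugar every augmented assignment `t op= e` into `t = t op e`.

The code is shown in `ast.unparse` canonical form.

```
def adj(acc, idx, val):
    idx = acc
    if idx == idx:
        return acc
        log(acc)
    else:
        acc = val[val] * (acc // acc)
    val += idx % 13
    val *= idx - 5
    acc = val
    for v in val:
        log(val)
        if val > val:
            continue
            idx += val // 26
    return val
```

7

Transformed code:
def adj(acc, idx, val):
    idx = acc
    if idx == idx:
        return acc
    else:
        acc = val[val] * (acc // acc)
    val = val + idx % 13
    val = val * (idx - 5)
    acc = val
    for v in val:
        log(val)
        if val > val:
            continue
    return val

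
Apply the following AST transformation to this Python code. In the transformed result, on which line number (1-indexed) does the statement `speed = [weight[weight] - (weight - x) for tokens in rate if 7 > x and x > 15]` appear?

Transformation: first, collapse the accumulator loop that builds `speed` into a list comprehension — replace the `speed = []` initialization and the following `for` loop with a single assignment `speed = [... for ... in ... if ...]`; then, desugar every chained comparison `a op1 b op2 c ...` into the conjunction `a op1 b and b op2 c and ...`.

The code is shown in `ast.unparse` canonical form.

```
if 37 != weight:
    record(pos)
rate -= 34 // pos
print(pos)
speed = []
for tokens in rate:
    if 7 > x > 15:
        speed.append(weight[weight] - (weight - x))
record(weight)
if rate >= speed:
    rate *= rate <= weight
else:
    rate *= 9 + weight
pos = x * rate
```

Transformed code:
if 37 != weight:
    record(pos)
rate -= 34 // pos
print(pos)
speed = [weight[weight] - (weight - x) for tokens in rate if 7 > x and x > 15]
record(weight)
if rate >= speed:
    rate *= rate <= weight
else:
    rate *= 9 + weight
pos = x * rate

5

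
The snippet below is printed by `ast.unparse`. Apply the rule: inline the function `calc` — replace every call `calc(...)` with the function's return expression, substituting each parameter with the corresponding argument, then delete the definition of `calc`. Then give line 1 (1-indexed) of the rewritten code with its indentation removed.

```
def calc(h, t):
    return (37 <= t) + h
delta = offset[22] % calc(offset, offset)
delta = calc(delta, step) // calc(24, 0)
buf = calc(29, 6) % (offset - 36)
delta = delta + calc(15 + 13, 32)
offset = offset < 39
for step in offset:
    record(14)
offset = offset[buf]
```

delta = offset[22] % ((37 <= offset) + offset)

Transformed code:
delta = offset[22] % ((37 <= offset) + offset)
delta = ((37 <= step) + delta) // ((37 <= 0) + 24)
buf = ((37 <= 6) + 29) % (offset - 36)
delta = delta + ((37 <= 32) + (15 + 13))
offset = offset < 39
for step in offset:
    record(14)
offset = offset[buf]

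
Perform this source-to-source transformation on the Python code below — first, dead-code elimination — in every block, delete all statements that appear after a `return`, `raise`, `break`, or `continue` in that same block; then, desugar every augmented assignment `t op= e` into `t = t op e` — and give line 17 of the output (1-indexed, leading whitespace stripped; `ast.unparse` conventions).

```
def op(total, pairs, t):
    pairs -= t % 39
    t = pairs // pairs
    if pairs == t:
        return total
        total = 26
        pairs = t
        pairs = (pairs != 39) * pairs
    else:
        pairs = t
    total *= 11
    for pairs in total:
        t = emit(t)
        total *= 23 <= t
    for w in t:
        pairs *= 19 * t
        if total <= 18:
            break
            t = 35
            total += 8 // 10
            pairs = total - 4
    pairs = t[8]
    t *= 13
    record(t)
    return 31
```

t = t * 13

Transformed code:
def op(total, pairs, t):
    pairs = pairs - t % 39
    t = pairs // pairs
    if pairs == t:
        return total
    else:
        pairs = t
    total = total * 11
    for pairs in total:
        t = emit(t)
        total = total * (23 <= t)
    for w in t:
        pairs = pairs * (19 * t)
        if total <= 18:
            break
    pairs = t[8]
    t = t * 13
    record(t)
    return 31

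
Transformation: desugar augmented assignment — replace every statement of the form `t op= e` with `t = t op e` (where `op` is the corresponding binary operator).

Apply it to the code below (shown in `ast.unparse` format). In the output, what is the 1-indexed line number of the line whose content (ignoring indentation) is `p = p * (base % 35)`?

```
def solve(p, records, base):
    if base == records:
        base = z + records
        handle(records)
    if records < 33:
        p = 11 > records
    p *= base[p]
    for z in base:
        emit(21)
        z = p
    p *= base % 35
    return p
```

11

Transformed code:
def solve(p, records, base):
    if base == records:
        base = z + records
        handle(records)
    if records < 33:
        p = 11 > records
    p = p * base[p]
    for z in base:
        emit(21)
        z = p
    p = p * (base % 35)
    return p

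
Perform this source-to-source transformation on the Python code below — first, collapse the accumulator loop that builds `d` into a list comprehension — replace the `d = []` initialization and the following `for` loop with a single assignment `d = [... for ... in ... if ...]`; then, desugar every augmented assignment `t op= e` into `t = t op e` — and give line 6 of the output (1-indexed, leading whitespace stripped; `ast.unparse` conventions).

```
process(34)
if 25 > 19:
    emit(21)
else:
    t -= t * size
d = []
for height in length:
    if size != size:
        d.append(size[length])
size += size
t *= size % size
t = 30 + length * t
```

d = [size[length] for height in length if size != size]

Transformed code:
process(34)
if 25 > 19:
    emit(21)
else:
    t = t - t * size
d = [size[length] for height in length if size != size]
size = size + size
t = t * (size % size)
t = 30 + length * t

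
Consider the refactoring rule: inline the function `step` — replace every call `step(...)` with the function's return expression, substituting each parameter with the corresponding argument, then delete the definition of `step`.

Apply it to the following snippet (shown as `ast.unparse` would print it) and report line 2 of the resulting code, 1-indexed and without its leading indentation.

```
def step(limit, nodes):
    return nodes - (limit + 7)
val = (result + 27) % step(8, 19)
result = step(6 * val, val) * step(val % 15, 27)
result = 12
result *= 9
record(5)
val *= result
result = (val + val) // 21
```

result = (val - (6 * val + 7)) * (27 - (val % 15 + 7))

Transformed code:
val = (result + 27) % (19 - (8 + 7))
result = (val - (6 * val + 7)) * (27 - (val % 15 + 7))
result = 12
result *= 9
record(5)
val *= result
result = (val + val) // 21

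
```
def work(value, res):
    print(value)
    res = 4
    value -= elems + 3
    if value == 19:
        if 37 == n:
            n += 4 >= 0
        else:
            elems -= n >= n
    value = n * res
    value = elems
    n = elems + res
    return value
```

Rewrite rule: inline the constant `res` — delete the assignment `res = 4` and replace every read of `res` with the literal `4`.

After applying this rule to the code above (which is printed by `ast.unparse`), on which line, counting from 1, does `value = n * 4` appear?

9

Transformed code:
def work(value, res):
    print(value)
    value -= elems + 3
    if value == 19:
        if 37 == n:
            n += 4 >= 0
        else:
            elems -= n >= n
    value = n * 4
    value = elems
    n = elems + 4
    return value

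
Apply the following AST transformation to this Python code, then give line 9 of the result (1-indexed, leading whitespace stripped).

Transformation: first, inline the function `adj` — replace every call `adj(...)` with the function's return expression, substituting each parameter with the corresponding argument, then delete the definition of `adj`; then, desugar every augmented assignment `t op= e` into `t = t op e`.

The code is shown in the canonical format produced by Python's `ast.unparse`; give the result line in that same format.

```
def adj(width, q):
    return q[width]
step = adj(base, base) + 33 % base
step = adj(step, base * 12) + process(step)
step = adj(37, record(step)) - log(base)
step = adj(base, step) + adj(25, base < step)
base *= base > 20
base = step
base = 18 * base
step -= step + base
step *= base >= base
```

Transformed code:
step = base[base] + 33 % base
step = (base * 12)[step] + process(step)
step = record(step)[37] - log(base)
step = step[base] + (base < step)[25]
base = base * (base > 20)
base = step
base = 18 * base
step = step - (step + base)
step = step * (base >= base)

step = step * (base >= base)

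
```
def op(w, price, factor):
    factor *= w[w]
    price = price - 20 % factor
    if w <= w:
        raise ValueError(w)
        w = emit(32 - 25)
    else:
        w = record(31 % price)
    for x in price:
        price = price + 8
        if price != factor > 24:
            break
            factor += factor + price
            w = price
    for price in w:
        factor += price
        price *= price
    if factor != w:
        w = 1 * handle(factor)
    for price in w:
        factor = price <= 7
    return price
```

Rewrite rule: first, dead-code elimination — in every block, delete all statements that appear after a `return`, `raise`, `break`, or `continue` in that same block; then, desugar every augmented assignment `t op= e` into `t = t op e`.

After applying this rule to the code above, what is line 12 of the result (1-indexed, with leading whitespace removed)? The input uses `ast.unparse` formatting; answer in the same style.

for price in w:

Transformed code:
def op(w, price, factor):
    factor = factor * w[w]
    price = price - 20 % factor
    if w <= w:
        raise ValueError(w)
    else:
        w = record(31 % price)
    for x in price:
        price = price + 8
        if price != factor > 24:
            break
    for price in w:
        factor = factor + price
        price = price * price
    if factor != w:
        w = 1 * handle(factor)
    for price in w:
        factor = price <= 7
    return price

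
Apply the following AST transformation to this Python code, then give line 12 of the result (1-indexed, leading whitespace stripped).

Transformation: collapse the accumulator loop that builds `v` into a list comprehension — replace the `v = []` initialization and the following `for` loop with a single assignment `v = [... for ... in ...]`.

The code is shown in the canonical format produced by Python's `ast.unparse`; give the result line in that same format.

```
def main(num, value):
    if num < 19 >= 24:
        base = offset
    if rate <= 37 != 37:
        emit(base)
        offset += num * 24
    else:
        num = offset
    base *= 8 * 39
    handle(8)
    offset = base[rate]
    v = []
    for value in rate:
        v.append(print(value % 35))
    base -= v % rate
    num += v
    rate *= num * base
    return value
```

v = [print(value % 35) for value in rate]

Transformed code:
def main(num, value):
    if num < 19 >= 24:
        base = offset
    if rate <= 37 != 37:
        emit(base)
        offset += num * 24
    else:
        num = offset
    base *= 8 * 39
    handle(8)
    offset = base[rate]
    v = [print(value % 35) for value in rate]
    base -= v % rate
    num += v
    rate *= num * base
    return value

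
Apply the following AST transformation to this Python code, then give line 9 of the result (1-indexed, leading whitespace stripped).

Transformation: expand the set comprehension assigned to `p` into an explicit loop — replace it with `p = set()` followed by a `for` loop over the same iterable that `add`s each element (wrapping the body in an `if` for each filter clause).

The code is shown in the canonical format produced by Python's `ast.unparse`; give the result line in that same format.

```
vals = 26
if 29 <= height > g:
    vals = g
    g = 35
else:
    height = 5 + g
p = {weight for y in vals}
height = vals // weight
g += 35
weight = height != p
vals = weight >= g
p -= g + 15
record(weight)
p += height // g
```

Transformed code:
vals = 26
if 29 <= height > g:
    vals = g
    g = 35
else:
    height = 5 + g
p = set()
for y in vals:
    p.add(weight)
height = vals // weight
g += 35
weight = height != p
vals = weight >= g
p -= g + 15
record(weight)
p += height // g

p.add(weight)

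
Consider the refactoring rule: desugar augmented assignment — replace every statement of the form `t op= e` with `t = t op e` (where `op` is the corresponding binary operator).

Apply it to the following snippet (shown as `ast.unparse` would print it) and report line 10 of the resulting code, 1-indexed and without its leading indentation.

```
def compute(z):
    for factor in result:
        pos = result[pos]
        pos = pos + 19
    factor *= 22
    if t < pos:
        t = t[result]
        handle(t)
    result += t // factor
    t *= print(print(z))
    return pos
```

Transformed code:
def compute(z):
    for factor in result:
        pos = result[pos]
        pos = pos + 19
    factor = factor * 22
    if t < pos:
        t = t[result]
        handle(t)
    result = result + t // factor
    t = t * print(print(z))
    return pos

t = t * print(print(z))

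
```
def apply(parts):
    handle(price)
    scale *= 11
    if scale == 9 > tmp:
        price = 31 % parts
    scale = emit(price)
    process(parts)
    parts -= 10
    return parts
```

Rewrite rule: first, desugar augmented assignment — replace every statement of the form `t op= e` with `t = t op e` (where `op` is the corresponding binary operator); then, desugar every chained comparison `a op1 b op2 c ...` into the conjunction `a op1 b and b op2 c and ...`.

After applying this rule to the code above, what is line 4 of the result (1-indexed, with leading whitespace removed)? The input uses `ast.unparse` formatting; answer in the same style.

Transformed code:
def apply(parts):
    handle(price)
    scale = scale * 11
    if scale == 9 and 9 > tmp:
        price = 31 % parts
    scale = emit(price)
    process(parts)
    parts = parts - 10
    return parts

if scale == 9 and 9 > tmp:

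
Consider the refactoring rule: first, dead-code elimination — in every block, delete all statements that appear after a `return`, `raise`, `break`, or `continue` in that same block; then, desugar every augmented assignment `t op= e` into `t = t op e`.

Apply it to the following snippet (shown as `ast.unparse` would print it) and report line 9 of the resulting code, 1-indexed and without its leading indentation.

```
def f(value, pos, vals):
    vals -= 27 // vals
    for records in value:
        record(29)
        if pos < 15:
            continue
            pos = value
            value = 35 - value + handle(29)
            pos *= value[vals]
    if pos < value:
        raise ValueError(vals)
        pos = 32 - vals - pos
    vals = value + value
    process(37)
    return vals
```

Transformed code:
def f(value, pos, vals):
    vals = vals - 27 // vals
    for records in value:
        record(29)
        if pos < 15:
            continue
    if pos < value:
        raise ValueError(vals)
    vals = value + value
    process(37)
    return vals

vals = value + value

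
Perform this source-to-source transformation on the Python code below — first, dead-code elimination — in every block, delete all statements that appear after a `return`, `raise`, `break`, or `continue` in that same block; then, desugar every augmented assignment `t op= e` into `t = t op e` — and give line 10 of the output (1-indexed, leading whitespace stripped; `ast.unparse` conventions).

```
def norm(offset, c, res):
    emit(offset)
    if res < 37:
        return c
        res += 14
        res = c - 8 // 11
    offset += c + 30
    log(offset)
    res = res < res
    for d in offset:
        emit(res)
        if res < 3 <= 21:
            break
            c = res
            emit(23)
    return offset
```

Transformed code:
def norm(offset, c, res):
    emit(offset)
    if res < 37:
        return c
    offset = offset + (c + 30)
    log(offset)
    res = res < res
    for d in offset:
        emit(res)
        if res < 3 <= 21:
            break
    return offset

if res < 3 <= 21:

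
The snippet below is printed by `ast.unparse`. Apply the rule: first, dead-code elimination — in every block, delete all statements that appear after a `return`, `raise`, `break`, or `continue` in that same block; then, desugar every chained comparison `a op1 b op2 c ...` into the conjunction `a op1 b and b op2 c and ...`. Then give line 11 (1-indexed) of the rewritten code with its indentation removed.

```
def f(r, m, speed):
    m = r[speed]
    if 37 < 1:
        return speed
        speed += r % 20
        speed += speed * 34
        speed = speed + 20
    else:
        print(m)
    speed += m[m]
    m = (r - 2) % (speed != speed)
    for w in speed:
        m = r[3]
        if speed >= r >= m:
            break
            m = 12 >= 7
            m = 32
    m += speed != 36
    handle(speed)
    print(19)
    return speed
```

if speed >= r and r >= m:

Transformed code:
def f(r, m, speed):
    m = r[speed]
    if 37 < 1:
        return speed
    else:
        print(m)
    speed += m[m]
    m = (r - 2) % (speed != speed)
    for w in speed:
        m = r[3]
        if speed >= r and r >= m:
            break
    m += speed != 36
    handle(speed)
    print(19)
    return speed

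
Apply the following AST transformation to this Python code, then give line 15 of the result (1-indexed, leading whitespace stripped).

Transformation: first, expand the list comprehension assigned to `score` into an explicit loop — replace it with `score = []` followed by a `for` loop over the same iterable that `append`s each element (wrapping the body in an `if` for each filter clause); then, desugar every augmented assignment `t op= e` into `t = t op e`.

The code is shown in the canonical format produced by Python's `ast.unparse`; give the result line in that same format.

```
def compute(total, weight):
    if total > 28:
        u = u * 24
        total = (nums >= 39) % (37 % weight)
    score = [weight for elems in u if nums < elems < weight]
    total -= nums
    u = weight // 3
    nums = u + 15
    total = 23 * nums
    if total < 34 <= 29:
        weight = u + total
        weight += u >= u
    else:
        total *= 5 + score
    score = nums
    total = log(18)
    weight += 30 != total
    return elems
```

Transformed code:
def compute(total, weight):
    if total > 28:
        u = u * 24
        total = (nums >= 39) % (37 % weight)
    score = []
    for elems in u:
        if nums < elems < weight:
            score.append(weight)
    total = total - nums
    u = weight // 3
    nums = u + 15
    total = 23 * nums
    if total < 34 <= 29:
        weight = u + total
        weight = weight + (u >= u)
    else:
        total = total * (5 + score)
    score = nums
    total = log(18)
    weight = weight + (30 != total)
    return elems

weight = weight + (u >= u)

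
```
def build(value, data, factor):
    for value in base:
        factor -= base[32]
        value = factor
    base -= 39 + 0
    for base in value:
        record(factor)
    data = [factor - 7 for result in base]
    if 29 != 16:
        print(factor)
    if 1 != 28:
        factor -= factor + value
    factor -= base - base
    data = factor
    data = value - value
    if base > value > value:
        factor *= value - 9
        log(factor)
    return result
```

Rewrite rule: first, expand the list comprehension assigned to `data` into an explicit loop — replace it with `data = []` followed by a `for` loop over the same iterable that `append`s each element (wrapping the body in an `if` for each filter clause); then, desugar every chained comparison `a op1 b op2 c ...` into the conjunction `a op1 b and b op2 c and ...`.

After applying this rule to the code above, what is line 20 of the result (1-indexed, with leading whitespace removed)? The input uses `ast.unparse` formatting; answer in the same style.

log(factor)

Transformed code:
def build(value, data, factor):
    for value in base:
        factor -= base[32]
        value = factor
    base -= 39 + 0
    for base in value:
        record(factor)
    data = []
    for result in base:
        data.append(factor - 7)
    if 29 != 16:
        print(factor)
    if 1 != 28:
        factor -= factor + value
    factor -= base - base
    data = factor
    data = value - value
    if base > value and value > value:
        factor *= value - 9
        log(factor)
    return result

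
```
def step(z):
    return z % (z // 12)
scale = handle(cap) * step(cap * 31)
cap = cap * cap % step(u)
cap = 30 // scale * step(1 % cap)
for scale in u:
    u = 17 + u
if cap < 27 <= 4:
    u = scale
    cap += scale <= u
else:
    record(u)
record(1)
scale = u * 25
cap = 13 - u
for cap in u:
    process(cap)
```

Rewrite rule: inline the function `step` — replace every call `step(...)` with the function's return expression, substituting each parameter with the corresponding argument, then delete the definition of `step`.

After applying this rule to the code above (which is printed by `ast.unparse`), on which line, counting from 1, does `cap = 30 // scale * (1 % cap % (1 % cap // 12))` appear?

3

Transformed code:
scale = handle(cap) * (cap * 31 % (cap * 31 // 12))
cap = cap * cap % (u % (u // 12))
cap = 30 // scale * (1 % cap % (1 % cap // 12))
for scale in u:
    u = 17 + u
if cap < 27 <= 4:
    u = scale
    cap += scale <= u
else:
    record(u)
record(1)
scale = u * 25
cap = 13 - u
for cap in u:
    process(cap)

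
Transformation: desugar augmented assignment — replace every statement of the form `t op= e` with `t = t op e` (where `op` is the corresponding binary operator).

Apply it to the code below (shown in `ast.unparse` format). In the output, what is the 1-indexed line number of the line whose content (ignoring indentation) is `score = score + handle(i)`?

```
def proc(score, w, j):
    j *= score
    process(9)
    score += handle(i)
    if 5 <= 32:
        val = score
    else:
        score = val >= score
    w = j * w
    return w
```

4

Transformed code:
def proc(score, w, j):
    j = j * score
    process(9)
    score = score + handle(i)
    if 5 <= 32:
        val = score
    else:
        score = val >= score
    w = j * w
    return w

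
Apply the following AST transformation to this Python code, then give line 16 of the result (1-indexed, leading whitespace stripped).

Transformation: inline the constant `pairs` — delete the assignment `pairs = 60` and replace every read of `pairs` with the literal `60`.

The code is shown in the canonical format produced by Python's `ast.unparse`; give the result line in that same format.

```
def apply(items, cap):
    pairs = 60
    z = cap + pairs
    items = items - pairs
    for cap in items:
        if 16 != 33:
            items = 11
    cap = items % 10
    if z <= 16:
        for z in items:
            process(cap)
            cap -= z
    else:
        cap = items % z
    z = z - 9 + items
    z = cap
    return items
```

return items

Transformed code:
def apply(items, cap):
    z = cap + 60
    items = items - 60
    for cap in items:
        if 16 != 33:
            items = 11
    cap = items % 10
    if z <= 16:
        for z in items:
            process(cap)
            cap -= z
    else:
        cap = items % z
    z = z - 9 + items
    z = cap
    return items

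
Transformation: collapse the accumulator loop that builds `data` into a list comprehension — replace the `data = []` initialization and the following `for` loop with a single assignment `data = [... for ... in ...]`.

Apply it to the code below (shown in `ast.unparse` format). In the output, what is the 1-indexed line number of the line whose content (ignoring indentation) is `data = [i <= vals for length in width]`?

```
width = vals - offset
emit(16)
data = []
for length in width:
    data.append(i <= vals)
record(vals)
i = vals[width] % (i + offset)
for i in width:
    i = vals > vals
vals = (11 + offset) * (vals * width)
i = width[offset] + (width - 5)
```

Transformed code:
width = vals - offset
emit(16)
data = [i <= vals for length in width]
record(vals)
i = vals[width] % (i + offset)
for i in width:
    i = vals > vals
vals = (11 + offset) * (vals * width)
i = width[offset] + (width - 5)

3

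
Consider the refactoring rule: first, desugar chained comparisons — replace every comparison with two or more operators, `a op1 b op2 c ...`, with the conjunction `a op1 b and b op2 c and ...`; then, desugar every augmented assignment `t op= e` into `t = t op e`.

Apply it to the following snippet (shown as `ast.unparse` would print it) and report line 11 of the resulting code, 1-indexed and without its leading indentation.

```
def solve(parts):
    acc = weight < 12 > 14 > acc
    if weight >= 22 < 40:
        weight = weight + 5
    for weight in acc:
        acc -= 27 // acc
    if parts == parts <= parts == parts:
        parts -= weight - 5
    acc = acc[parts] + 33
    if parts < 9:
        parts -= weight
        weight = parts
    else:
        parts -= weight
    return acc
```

parts = parts - weight

Transformed code:
def solve(parts):
    acc = weight < 12 and 12 > 14 and (14 > acc)
    if weight >= 22 and 22 < 40:
        weight = weight + 5
    for weight in acc:
        acc = acc - 27 // acc
    if parts == parts and parts <= parts and (parts == parts):
        parts = parts - (weight - 5)
    acc = acc[parts] + 33
    if parts < 9:
        parts = parts - weight
        weight = parts
    else:
        parts = parts - weight
    return acc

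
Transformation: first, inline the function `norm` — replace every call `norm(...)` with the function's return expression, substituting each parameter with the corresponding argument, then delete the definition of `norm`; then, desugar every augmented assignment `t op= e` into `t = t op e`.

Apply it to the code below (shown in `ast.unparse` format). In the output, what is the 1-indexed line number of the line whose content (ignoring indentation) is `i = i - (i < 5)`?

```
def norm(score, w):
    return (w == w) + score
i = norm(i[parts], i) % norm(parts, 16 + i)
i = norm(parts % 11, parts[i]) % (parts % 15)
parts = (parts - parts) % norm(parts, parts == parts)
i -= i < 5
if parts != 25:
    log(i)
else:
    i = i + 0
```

4

Transformed code:
i = ((i == i) + i[parts]) % ((16 + i == 16 + i) + parts)
i = ((parts[i] == parts[i]) + parts % 11) % (parts % 15)
parts = (parts - parts) % (((parts == parts) == (parts == parts)) + parts)
i = i - (i < 5)
if parts != 25:
    log(i)
else:
    i = i + 0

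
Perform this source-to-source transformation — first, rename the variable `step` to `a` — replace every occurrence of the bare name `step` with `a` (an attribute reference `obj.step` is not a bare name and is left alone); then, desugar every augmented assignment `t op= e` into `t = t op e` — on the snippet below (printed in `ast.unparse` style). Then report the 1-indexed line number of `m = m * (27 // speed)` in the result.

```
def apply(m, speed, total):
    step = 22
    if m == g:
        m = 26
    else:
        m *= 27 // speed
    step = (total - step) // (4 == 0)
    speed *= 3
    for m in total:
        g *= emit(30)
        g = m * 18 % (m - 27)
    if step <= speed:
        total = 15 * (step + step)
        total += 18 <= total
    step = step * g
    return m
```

Transformed code:
def apply(m, speed, total):
    a = 22
    if m == g:
        m = 26
    else:
        m = m * (27 // speed)
    a = (total - a) // (4 == 0)
    speed = speed * 3
    for m in total:
        g = g * emit(30)
        g = m * 18 % (m - 27)
    if a <= speed:
        total = 15 * (a + a)
        total = total + (18 <= total)
    a = a * g
    return m

6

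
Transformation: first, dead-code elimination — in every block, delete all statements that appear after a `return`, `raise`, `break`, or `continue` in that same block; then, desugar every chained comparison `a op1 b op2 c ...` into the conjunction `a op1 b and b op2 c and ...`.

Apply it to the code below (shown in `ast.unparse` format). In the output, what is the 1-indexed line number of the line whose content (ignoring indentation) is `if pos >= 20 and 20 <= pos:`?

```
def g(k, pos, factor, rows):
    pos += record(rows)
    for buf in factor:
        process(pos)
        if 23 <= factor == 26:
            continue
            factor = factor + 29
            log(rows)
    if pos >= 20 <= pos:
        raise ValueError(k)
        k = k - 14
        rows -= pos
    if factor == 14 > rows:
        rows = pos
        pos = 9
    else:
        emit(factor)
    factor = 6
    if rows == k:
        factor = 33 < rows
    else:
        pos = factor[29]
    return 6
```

Transformed code:
def g(k, pos, factor, rows):
    pos += record(rows)
    for buf in factor:
        process(pos)
        if 23 <= factor and factor == 26:
            continue
    if pos >= 20 and 20 <= pos:
        raise ValueError(k)
    if factor == 14 and 14 > rows:
        rows = pos
        pos = 9
    else:
        emit(factor)
    factor = 6
    if rows == k:
        factor = 33 < rows
    else:
        pos = factor[29]
    return 6

7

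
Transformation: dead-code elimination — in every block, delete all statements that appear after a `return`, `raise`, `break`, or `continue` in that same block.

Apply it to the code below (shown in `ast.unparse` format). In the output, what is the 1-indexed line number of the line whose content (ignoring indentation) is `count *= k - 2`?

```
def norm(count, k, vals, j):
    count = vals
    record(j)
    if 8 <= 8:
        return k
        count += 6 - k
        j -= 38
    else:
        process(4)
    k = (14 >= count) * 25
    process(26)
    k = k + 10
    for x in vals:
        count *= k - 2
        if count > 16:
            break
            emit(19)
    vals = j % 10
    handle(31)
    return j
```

12

Transformed code:
def norm(count, k, vals, j):
    count = vals
    record(j)
    if 8 <= 8:
        return k
    else:
        process(4)
    k = (14 >= count) * 25
    process(26)
    k = k + 10
    for x in vals:
        count *= k - 2
        if count > 16:
            break
    vals = j % 10
    handle(31)
    return j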